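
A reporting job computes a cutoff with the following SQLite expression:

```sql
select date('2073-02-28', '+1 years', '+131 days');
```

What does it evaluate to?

Adding +1 year to 2073-02-28 gives 2074-02-28.
Applying '+131 days' to 2074-02-28: counting 131 days forward gives 2074-07-09.

2074-07-09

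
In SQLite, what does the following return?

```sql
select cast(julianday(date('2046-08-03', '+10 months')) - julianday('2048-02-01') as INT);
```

-243

Adding +10 months to 2046-08-03 gives 2047-06-03.
27 days remain in June 2047 after the 3rd (30 − 3).
Full months from July 2047 through January 2048 contribute their day counts.
Then 1 day into February 2048.
Total: 27 + 31 + 31 + 30 + 31 + 30 + 31 + 31 + 1 = 243.
The subtraction is earlier − later, so the result is −243 → -243.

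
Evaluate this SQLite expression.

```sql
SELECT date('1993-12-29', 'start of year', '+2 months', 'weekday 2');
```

1993-03-02

`start of year` rewinds 1993-12-29 to 1993-01-01.
Adding +2 months to 1993-01-01 gives 1993-03-01.
`weekday 2` advances to the next Tuesday; 1993-03-01 is a Monday, so it moves forward to 1993-03-02.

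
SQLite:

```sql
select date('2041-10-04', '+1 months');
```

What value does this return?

Adding +1 month to 2041-10-04 gives 2041-11-04.

2041-11-04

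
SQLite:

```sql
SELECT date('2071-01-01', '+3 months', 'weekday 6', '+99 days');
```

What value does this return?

Adding +3 months to 2071-01-01 gives 2071-04-01.
`weekday 6` advances to the next Saturday; 2071-04-01 is a Wednesday, so it moves forward to 2071-04-04.
Applying '+99 days' to 2071-04-04: counting 99 days forward gives 2071-07-12.

2071-07-12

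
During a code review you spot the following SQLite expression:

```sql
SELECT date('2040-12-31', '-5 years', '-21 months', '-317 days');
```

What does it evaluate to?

Adding -5 years to 2040-12-31 gives 2035-12-31.
Adding -21 months to 2035-12-31 gives 2034-03-31.
Applying '-317 days' to 2034-03-31: counting 317 days back gives 2033-05-18.

2033-05-18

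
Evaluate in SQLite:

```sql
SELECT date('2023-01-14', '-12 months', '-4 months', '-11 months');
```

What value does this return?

2020-10-14

Adding -12 months to 2023-01-14 gives 2022-01-14.
Adding -4 months to 2022-01-14 gives 2021-09-14.
Adding -11 months to 2021-09-14 gives 2020-10-14.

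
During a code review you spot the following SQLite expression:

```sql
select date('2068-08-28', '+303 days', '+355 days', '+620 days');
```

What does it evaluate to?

2072-02-27

Applying '+303 days' to 2068-08-28: counting 303 days forward gives 2069-06-27.
Applying '+355 days' to 2069-06-27: counting 355 days forward gives 2070-06-17.
Applying '+620 days' to 2070-06-17: counting 620 days forward gives 2072-02-27.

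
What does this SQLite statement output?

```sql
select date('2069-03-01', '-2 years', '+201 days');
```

2067-09-18

Adding -2 years to 2069-03-01 gives 2067-03-01.
Applying '+201 days' to 2067-03-01: counting 201 days forward gives 2067-09-18.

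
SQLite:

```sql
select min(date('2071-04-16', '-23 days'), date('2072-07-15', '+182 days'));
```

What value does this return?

date('2071-04-16', '-23 days') → 2071-03-24.
date('2072-07-15', '+182 days') → 2073-01-13.
Earlier of the two is 2071-03-24.

2071-03-24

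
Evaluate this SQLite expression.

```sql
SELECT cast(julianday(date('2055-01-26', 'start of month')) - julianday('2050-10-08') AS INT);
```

`start of month` rewinds 2055-01-26 to 2055-01-01.
23 days remain in October 2050 after the 8th (31 − 8).
Full months from November 2050 through December 2054 contribute their day counts.
Then 1 day into January 2055.
Total: 23 + 30 + 31 + 31 + 28 + 31 + 30 + 31 + 30 + 31 + 31 + 30 + 31 + 30 + 31 + 31 + 29 + 31 + 30 + 31 + 30 + 31 + 31 + 30 + 31 + 30 + 31 + 31 + 28 + 31 + 30 + 31 + 30 + 31 + 31 + 30 + 31 + 30 + 31 + 31 + 28 + 31 + 30 + 31 + 30 + 31 + 31 + 30 + 31 + 30 + 31 + 1 = 1546.

1546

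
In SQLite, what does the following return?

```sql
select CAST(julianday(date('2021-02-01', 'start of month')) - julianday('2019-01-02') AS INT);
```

761

`start of month` rewinds 2021-02-01 to 2021-02-01.
29 days remain in January 2019 after the 2nd (31 − 2).
Full months from February 2019 through January 2021 contribute their day counts.
Then 1 day into February 2021.
Total: 29 + 28 + 31 + 30 + 31 + 30 + 31 + 31 + 30 + 31 + 30 + 31 + 31 + 29 + 31 + 30 + 31 + 30 + 31 + 31 + 30 + 31 + 30 + 31 + 31 + 1 = 761.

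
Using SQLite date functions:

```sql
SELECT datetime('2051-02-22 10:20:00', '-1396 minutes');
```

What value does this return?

1396 minutes = 23h 16m; -1396 minutes from 2051-02-22 10:20:00 is 2051-02-21 11:04:00 (crosses midnight).

2051-02-21 11:04:00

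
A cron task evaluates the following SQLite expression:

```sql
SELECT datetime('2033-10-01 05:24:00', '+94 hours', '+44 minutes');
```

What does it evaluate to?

+94 hours from 2033-10-01 05:24:00 is 2033-10-05 03:24:00 (crosses midnight).
+44 minutes from 2033-10-05 03:24:00 is 2033-10-05 04:08:00.

2033-10-05 04:08:00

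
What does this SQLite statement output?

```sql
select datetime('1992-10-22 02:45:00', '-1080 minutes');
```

1992-10-21 08:45:00

1080 minutes = 18h 0m; -1080 minutes from 1992-10-22 02:45:00 is 1992-10-21 08:45:00 (crosses midnight).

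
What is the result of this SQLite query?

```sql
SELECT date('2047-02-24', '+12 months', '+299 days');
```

2048-12-19

Adding +12 months to 2047-02-24 gives 2048-02-24.
Applying '+299 days' to 2048-02-24: counting 299 days forward gives 2048-12-19.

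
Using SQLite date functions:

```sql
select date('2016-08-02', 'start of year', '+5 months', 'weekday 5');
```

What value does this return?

`start of year` rewinds 2016-08-02 to 2016-01-01.
Adding +5 months to 2016-01-01 gives 2016-06-01.
`weekday 5` advances to the next Friday; 2016-06-01 is a Wednesday, so it moves forward to 2016-06-03.

2016-06-03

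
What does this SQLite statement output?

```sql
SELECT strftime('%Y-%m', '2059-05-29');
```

2059-05

`%Y-%m` extracts the year-month: 2059-05.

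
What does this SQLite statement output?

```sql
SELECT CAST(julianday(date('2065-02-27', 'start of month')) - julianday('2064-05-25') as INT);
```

`start of month` rewinds 2065-02-27 to 2065-02-01.
6 days remain in May 2064 after the 25th (31 − 25).
Full months from June 2064 through January 2065 contribute their day counts.
Then 1 day into February 2065.
Total: 6 + 30 + 31 + 31 + 30 + 31 + 30 + 31 + 31 + 1 = 252.

252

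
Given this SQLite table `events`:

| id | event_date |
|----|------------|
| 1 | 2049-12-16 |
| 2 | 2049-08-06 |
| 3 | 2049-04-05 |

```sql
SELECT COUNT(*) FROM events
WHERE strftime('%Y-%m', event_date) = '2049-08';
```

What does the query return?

Rows with year-month 2049-08: 2049-08-06 → 1.

1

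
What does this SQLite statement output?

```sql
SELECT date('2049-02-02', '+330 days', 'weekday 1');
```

Applying '+330 days' to 2049-02-02: counting 330 days forward gives 2049-12-29.
`weekday 1` advances to the next Monday; 2049-12-29 is a Wednesday, so it moves forward to 2050-01-03.

2050-01-03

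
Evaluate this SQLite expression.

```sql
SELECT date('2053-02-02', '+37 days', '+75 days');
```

2053-05-25

February 2053 has 28 days; 26 remain after the 2nd, so 27 days reach 2053-03-01.
Advancing 10 more days within March lands on 2053-03-11.
Applying '+75 days' to 2053-03-11: counting 75 days forward gives 2053-05-25.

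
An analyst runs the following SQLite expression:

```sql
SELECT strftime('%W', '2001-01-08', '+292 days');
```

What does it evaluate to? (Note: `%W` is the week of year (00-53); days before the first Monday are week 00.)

First apply '+292 days': 2001-01-08 → 2001-10-27.
2001-10-27 is a Saturday. SQLite's %W counts Mondays since the year started; the result is 43.

43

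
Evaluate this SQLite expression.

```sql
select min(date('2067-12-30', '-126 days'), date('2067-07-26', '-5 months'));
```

2067-02-26

date('2067-12-30', '-126 days') → 2067-08-26.
date('2067-07-26', '-5 months') → 2067-02-26.
Earlier of the two is 2067-02-26.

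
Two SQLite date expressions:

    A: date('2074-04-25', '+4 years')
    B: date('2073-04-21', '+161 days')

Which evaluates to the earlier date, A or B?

B

A = 2078-04-25.
B = 2073-09-29.
B is earlier.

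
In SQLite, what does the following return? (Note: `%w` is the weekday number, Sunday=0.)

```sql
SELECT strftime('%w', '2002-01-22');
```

2

2002-01-22 is a Tuesday; with Sunday=0 that is 2.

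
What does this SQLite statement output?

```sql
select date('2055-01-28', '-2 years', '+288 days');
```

2053-11-12

Adding -2 years to 2055-01-28 gives 2053-01-28.
Applying '+288 days' to 2053-01-28: counting 288 days forward gives 2053-11-12.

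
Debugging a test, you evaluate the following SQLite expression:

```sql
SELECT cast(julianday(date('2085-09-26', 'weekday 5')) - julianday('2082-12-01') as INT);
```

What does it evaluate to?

1032

`weekday 5` advances to the next Friday; 2085-09-26 is a Wednesday, so it moves forward to 2085-09-28.
30 days remain in December 2082 after the 1st (31 − 1).
Full months from January 2083 through August 2085 contribute their day counts.
Then 28 days into September 2085.
Total: 30 + 31 + 28 + 31 + 30 + 31 + 30 + 31 + 31 + 30 + 31 + 30 + 31 + 31 + 29 + 31 + 30 + 31 + 30 + 31 + 31 + 30 + 31 + 30 + 31 + 31 + 28 + 31 + 30 + 31 + 30 + 31 + 31 + 28 = 1032.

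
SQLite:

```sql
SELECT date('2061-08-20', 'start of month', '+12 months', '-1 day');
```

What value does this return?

`start of month` rewinds 2061-08-20 to 2061-08-01.
Adding +12 months to 2061-08-01 gives 2062-08-01.
Going back 1 day from 2062-08-01 reaches 2062-07-31 (last day of July, 31 days).

2062-07-31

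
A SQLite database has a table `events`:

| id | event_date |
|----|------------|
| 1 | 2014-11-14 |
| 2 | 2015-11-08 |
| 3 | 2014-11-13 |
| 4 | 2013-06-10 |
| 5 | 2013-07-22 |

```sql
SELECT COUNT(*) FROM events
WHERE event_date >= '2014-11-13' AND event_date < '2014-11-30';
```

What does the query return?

Rows in [2014-11-13, 2014-11-30): 2014-11-14, 2014-11-13 → 2 rows.

2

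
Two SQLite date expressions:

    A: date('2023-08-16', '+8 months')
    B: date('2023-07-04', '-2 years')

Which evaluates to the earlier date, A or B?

B

A = 2024-04-16.
B = 2021-07-04.
B is earlier.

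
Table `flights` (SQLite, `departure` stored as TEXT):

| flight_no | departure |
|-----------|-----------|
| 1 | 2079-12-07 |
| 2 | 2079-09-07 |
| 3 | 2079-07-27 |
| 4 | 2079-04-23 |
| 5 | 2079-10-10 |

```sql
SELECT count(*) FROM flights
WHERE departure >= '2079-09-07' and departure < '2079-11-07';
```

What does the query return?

2

Rows in [2079-09-07, 2079-11-07): 2079-09-07, 2079-10-10 → 2 rows.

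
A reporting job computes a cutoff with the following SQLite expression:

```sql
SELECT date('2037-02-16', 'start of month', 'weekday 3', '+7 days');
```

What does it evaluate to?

`start of month` rewinds 2037-02-16 to 2037-02-01.
`weekday 3` advances to the next Wednesday; 2037-02-01 is a Sunday, so it moves forward to 2037-02-04.
Advancing 7 more days within February lands on 2037-02-11.

2037-02-11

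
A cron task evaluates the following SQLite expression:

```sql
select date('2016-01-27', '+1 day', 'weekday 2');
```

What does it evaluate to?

2016-02-02

Advancing 1 more day within January lands on 2016-01-28.
`weekday 2` advances to the next Tuesday; 2016-01-28 is a Thursday, so it moves forward to 2016-02-02.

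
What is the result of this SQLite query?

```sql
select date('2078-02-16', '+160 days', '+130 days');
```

2078-12-03

Applying '+160 days' to 2078-02-16: counting 160 days forward gives 2078-07-26.
Applying '+130 days' to 2078-07-26: counting 130 days forward gives 2078-12-03.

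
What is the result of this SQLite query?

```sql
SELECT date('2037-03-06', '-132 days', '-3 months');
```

2036-07-25

Applying '-132 days' to 2037-03-06: counting 132 days back gives 2036-10-25.
Adding -3 months to 2036-10-25 gives 2036-07-25.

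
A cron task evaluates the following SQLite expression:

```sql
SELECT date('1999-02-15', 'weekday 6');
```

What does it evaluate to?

1999-02-20

`weekday 6` advances to the next Saturday; 1999-02-15 is a Monday, so it moves forward to 1999-02-20.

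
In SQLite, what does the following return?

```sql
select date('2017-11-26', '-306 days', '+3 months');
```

Applying '-306 days' to 2017-11-26: counting 306 days back gives 2017-01-24.
Adding +3 months to 2017-01-24 gives 2017-04-24.

2017-04-24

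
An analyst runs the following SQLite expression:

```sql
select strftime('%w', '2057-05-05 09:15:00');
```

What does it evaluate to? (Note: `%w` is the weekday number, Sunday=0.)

2057-05-05 is a Saturday; with Sunday=0 that is 6.

6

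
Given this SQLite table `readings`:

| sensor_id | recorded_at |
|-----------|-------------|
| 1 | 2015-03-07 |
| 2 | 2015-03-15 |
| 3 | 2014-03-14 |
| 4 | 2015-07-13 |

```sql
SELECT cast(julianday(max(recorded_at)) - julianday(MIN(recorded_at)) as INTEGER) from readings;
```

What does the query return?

MIN = 2014-03-14, MAX = 2015-07-13.
17 days remain in March 2014 after the 14th (31 − 14).
Full months from April 2014 through June 2015 contribute their day counts.
Then 13 days into July 2015.
Total: 17 + 30 + 31 + 30 + 31 + 31 + 30 + 31 + 30 + 31 + 31 + 28 + 31 + 30 + 31 + 30 + 13 = 486.

486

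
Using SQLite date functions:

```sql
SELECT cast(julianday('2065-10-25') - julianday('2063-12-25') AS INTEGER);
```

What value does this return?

670

6 days remain in December 2063 after the 25th (31 − 25).
Full months from January 2064 through September 2065 contribute their day counts.
Then 25 days into October 2065.
Total: 6 + 31 + 29 + 31 + 30 + 31 + 30 + 31 + 31 + 30 + 31 + 30 + 31 + 31 + 28 + 31 + 30 + 31 + 30 + 31 + 31 + 30 + 25 = 670.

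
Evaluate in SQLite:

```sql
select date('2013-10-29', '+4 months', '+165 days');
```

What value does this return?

Adding +4 months to 2013-10-29 targets 2014-02-29. February 2014 has only 28 days, so SQLite normalizes the 1-day overflow forward to 2014-03-01.
Applying '+165 days' to 2014-03-01: counting 165 days forward gives 2014-08-13.

2014-08-13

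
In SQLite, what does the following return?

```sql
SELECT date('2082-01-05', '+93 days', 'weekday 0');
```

2082-04-12

Applying '+93 days' to 2082-01-05: counting 93 days forward gives 2082-04-08.
`weekday 0` advances to the next Sunday; 2082-04-08 is a Wednesday, so it moves forward to 2082-04-12.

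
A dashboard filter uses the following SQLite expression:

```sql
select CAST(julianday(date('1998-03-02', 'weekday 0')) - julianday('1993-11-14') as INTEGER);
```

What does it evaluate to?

1575

`weekday 0` advances to the next Sunday; 1998-03-02 is a Monday, so it moves forward to 1998-03-08.
16 days remain in November 1993 after the 14th (30 − 14).
Full months from December 1993 through February 1998 contribute their day counts.
Then 8 days into March 1998.
Total: 16 + 31 + 31 + 28 + 31 + 30 + 31 + 30 + 31 + 31 + 30 + 31 + 30 + 31 + 31 + 28 + 31 + 30 + 31 + 30 + 31 + 31 + 30 + 31 + 30 + 31 + 31 + 29 + 31 + 30 + 31 + 30 + 31 + 31 + 30 + 31 + 30 + 31 + 31 + 28 + 31 + 30 + 31 + 30 + 31 + 31 + 30 + 31 + 30 + 31 + 31 + 28 + 8 = 1575.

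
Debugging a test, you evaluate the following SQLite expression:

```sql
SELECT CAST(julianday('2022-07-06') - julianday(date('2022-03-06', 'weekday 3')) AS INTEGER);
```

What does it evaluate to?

`weekday 3` advances to the next Wednesday; 2022-03-06 is a Sunday, so it moves forward to 2022-03-09.
22 days remain in March 2022 after the 9th (31 − 9).
April 2022: 30 days.
May 2022: 31 days.
June 2022: 30 days.
Then 6 days into July 2022.
Total: 22 + 30 + 31 + 30 + 6 = 119.

119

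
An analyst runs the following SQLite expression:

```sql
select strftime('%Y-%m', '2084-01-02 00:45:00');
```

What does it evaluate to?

`%Y-%m` extracts the year-month: 2084-01.

2084-01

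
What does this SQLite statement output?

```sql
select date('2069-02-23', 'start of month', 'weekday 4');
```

2069-02-07

`start of month` rewinds 2069-02-23 to 2069-02-01.
`weekday 4` advances to the next Thursday; 2069-02-01 is a Friday, so it moves forward to 2069-02-07.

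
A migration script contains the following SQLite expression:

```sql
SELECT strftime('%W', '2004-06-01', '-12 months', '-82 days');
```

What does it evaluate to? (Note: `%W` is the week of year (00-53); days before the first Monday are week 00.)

10

First apply '-12 months', '-82 days': 2004-06-01 → 2003-03-11.
2003-03-11 is a Tuesday. SQLite's %W counts Mondays since the year started; the result is 10.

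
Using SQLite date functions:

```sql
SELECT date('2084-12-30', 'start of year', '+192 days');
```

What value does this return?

`start of year` rewinds 2084-12-30 to 2084-01-01.
Applying '+192 days' to 2084-01-01: counting 192 days forward gives 2084-07-11.

2084-07-11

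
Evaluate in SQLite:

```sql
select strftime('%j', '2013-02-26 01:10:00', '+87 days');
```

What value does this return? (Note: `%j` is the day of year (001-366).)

144

First apply '+87 days': 2013-02-26 01:10:00 → 2013-05-24 01:10:00.
Day-of-year for 2013-05-24: days since 2013-01-01 inclusive = 144, zero-padded to 144.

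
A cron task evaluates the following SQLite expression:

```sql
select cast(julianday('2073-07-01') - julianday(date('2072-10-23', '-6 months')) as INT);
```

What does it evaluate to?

Adding -6 months to 2072-10-23 gives 2072-04-23.
7 days remain in April 2072 after the 23rd (30 − 23).
Full months from May 2072 through June 2073 contribute their day counts.
Then 1 day into July 2073.
Total: 7 + 31 + 30 + 31 + 31 + 30 + 31 + 30 + 31 + 31 + 28 + 31 + 30 + 31 + 30 + 1 = 434.

434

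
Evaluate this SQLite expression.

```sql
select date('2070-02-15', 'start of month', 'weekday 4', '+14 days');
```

`start of month` rewinds 2070-02-15 to 2070-02-01.
`weekday 4` advances to the next Thursday; 2070-02-01 is a Saturday, so it moves forward to 2070-02-06.
Advancing 14 more days within February lands on 2070-02-20.

2070-02-20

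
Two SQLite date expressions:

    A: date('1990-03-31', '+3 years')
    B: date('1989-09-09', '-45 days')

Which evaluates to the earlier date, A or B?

A = 1993-03-31.
B = 1989-07-26.
B is earlier.

B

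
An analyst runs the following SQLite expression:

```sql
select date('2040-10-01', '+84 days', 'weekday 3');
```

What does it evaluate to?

2040-12-26

Applying '+84 days' to 2040-10-01: counting 84 days forward gives 2040-12-24.
`weekday 3` advances to the next Wednesday; 2040-12-24 is a Monday, so it moves forward to 2040-12-26.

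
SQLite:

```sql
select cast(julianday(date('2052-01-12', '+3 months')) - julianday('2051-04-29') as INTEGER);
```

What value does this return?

349

Adding +3 months to 2052-01-12 gives 2052-04-12.
1 day remains in April 2051 after the 29th (30 − 29).
Full months from May 2051 through March 2052 contribute their day counts.
Then 12 days into April 2052.
Total: 1 + 31 + 30 + 31 + 31 + 30 + 31 + 30 + 31 + 31 + 29 + 31 + 12 = 349.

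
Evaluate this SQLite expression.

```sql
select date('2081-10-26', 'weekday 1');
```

`weekday 1` advances to the next Monday; 2081-10-26 is a Sunday, so it moves forward to 2081-10-27.

2081-10-27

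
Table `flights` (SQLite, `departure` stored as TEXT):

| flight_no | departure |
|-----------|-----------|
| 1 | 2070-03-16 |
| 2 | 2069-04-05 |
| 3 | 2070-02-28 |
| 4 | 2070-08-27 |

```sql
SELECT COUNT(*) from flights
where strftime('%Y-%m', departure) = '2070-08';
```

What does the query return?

1

Rows with year-month 2070-08: 2070-08-27 → 1.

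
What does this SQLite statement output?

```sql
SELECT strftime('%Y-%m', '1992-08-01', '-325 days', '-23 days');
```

First apply '-325 days', '-23 days': 1992-08-01 → 1991-08-19.
`%Y-%m` extracts the year-month: 1991-08.

1991-08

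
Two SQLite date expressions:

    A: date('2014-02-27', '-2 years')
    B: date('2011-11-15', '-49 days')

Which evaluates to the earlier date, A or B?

B

A = 2012-02-27.
B = 2011-09-27.
B is earlier.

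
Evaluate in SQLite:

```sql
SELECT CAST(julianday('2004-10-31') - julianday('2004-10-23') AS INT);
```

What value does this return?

8

Both dates are in October 2004: 31 − 23 = 8.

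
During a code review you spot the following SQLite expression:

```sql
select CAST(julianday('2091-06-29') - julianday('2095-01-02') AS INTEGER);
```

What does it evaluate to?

-1283

1 day remains in June 2091 after the 29th (30 − 29).
Full months from July 2091 through December 2094 contribute their day counts.
Then 2 days into January 2095.
Total: 1 + 31 + 31 + 30 + 31 + 30 + 31 + 31 + 29 + 31 + 30 + 31 + 30 + 31 + 31 + 30 + 31 + 30 + 31 + 31 + 28 + 31 + 30 + 31 + 30 + 31 + 31 + 30 + 31 + 30 + 31 + 31 + 28 + 31 + 30 + 31 + 30 + 31 + 31 + 30 + 31 + 30 + 31 + 2 = 1283.
The subtraction is earlier − later, so the result is −1283 → -1283.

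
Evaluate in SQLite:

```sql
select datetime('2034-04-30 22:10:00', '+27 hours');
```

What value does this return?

2034-05-02 01:10:00

+27 hours from 2034-04-30 22:10:00 is 2034-05-02 01:10:00 (crosses midnight).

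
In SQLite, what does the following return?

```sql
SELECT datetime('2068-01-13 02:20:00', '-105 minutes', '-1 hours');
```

105 minutes = 1h 45m; -105 minutes from 2068-01-13 02:20:00 is 2068-01-13 00:35:00.
-1 hours from 2068-01-13 00:35:00 is 2068-01-12 23:35:00 (crosses midnight).

2068-01-12 23:35:00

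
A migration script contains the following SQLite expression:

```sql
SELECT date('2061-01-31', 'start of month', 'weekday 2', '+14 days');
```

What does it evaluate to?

2061-01-18

`start of month` rewinds 2061-01-31 to 2061-01-01.
`weekday 2` advances to the next Tuesday; 2061-01-01 is a Saturday, so it moves forward to 2061-01-04.
Advancing 14 more days within January lands on 2061-01-18.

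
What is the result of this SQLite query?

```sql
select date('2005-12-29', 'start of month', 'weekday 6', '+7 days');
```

`start of month` rewinds 2005-12-29 to 2005-12-01.
`weekday 6` advances to the next Saturday; 2005-12-01 is a Thursday, so it moves forward to 2005-12-03.
Advancing 7 more days within December lands on 2005-12-10.

2005-12-10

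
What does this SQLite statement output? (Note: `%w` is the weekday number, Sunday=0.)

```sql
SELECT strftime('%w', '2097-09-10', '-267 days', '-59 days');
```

5

First apply '-267 days', '-59 days': 2097-09-10 → 2096-10-19.
2096-10-19 is a Friday; with Sunday=0 that is 5.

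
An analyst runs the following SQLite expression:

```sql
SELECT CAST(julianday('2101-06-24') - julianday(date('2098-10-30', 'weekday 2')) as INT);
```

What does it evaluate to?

962

`weekday 2` advances to the next Tuesday; 2098-10-30 is a Thursday, so it moves forward to 2098-11-04.
26 days remain in November 2098 after the 4th (30 − 4).
Full months from December 2098 through May 2101 contribute their day counts.
Then 24 days into June 2101.
Total: 26 + 31 + 31 + 28 + 31 + 30 + 31 + 30 + 31 + 31 + 30 + 31 + 30 + 31 + 31 + 28 + 31 + 30 + 31 + 30 + 31 + 31 + 30 + 31 + 30 + 31 + 31 + 28 + 31 + 30 + 31 + 24 = 962.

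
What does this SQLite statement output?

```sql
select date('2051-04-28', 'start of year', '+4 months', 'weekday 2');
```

`start of year` rewinds 2051-04-28 to 2051-01-01.
Adding +4 months to 2051-01-01 gives 2051-05-01.
`weekday 2` advances to the next Tuesday; 2051-05-01 is a Monday, so it moves forward to 2051-05-02.

2051-05-02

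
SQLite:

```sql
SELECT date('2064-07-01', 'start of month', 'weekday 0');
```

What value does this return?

`start of month` rewinds 2064-07-01 to 2064-07-01.
`weekday 0` advances to the next Sunday; 2064-07-01 is a Tuesday, so it moves forward to 2064-07-06.

2064-07-06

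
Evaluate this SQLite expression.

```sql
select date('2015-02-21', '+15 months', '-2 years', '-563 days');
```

Adding +15 months to 2015-02-21 gives 2016-05-21.
Adding -2 years to 2016-05-21 gives 2014-05-21.
Applying '-563 days' to 2014-05-21: counting 563 days back gives 2012-11-04.

2012-11-04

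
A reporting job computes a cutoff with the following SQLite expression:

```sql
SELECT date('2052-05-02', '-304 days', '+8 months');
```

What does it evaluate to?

Applying '-304 days' to 2052-05-02: counting 304 days back gives 2051-07-03.
Adding +8 months to 2051-07-03 gives 2052-03-03.

2052-03-03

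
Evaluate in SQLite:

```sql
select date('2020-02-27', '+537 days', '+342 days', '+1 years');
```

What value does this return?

Applying '+537 days' to 2020-02-27: counting 537 days forward gives 2021-08-17.
Applying '+342 days' to 2021-08-17: counting 342 days forward gives 2022-07-25.
Adding +1 year to 2022-07-25 gives 2023-07-25.

2023-07-25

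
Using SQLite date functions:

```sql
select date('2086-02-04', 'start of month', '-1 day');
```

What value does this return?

2086-01-31

`start of month` rewinds 2086-02-04 to 2086-02-01.
Going back 1 day from 2086-02-01 reaches 2086-01-31 (last day of January, 31 days).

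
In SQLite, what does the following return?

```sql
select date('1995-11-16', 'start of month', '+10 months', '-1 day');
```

1996-08-31

`start of month` rewinds 1995-11-16 to 1995-11-01.
Adding +10 months to 1995-11-01 gives 1996-09-01.
Going back 1 day from 1996-09-01 reaches 1996-08-31 (last day of August, 31 days).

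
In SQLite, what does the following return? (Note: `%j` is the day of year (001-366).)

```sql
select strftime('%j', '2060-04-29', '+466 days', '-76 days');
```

144

First apply '+466 days', '-76 days': 2060-04-29 → 2061-05-24.
Day-of-year for 2061-05-24: days since 2061-01-01 inclusive = 144, zero-padded to 144.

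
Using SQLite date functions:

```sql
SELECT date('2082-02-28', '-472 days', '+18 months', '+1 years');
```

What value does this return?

2083-05-13

Applying '-472 days' to 2082-02-28: counting 472 days back gives 2080-11-13.
Adding +18 months to 2080-11-13 gives 2082-05-13.
Adding +1 year to 2082-05-13 gives 2083-05-13.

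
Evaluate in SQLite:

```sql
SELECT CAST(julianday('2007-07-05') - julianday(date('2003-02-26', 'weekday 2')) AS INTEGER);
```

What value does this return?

`weekday 2` advances to the next Tuesday; 2003-02-26 is a Wednesday, so it moves forward to 2003-03-04.
27 days remain in March 2003 after the 4th (31 − 4).
Full months from April 2003 through June 2007 contribute their day counts.
Then 5 days into July 2007.
Total: 27 + 30 + 31 + 30 + 31 + 31 + 30 + 31 + 30 + 31 + 31 + 29 + 31 + 30 + 31 + 30 + 31 + 31 + 30 + 31 + 30 + 31 + 31 + 28 + 31 + 30 + 31 + 30 + 31 + 31 + 30 + 31 + 30 + 31 + 31 + 28 + 31 + 30 + 31 + 30 + 31 + 31 + 30 + 31 + 30 + 31 + 31 + 28 + 31 + 30 + 31 + 30 + 5 = 1584.

1584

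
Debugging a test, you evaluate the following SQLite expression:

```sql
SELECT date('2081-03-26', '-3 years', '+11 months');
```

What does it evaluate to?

Adding -3 years to 2081-03-26 gives 2078-03-26.
Adding +11 months to 2078-03-26 gives 2079-02-26.

2079-02-26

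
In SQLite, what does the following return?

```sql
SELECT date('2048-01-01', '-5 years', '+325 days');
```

2043-11-22

Adding -5 years to 2048-01-01 gives 2043-01-01.
Applying '+325 days' to 2043-01-01: counting 325 days forward gives 2043-11-22.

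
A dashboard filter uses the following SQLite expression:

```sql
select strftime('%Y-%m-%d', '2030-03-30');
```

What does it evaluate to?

2030-03-30

`%Y-%m-%d` extracts the ISO date: 2030-03-30.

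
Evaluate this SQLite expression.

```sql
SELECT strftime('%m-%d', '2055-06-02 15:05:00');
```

06-02

`%m-%d` extracts the month-day: 06-02.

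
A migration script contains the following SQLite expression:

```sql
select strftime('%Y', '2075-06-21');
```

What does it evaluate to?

2075

`%Y` extracts the 4-digit year: 2075.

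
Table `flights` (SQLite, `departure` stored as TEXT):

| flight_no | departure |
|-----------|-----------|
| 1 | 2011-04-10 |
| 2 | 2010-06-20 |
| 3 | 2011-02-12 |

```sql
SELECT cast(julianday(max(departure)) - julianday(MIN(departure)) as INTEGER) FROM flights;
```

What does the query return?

MIN = 2010-06-20, MAX = 2011-04-10.
10 days remain in June 2010 after the 20th (30 − 20).
Full months from July 2010 through March 2011 contribute their day counts.
Then 10 days into April 2011.
Total: 10 + 31 + 31 + 30 + 31 + 30 + 31 + 31 + 28 + 31 + 10 = 294.

294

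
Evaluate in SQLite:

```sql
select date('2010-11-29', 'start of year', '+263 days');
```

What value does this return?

`start of year` rewinds 2010-11-29 to 2010-01-01.
Applying '+263 days' to 2010-01-01: counting 263 days forward gives 2010-09-21.

2010-09-21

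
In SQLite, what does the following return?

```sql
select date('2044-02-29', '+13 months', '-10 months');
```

Adding +13 months to 2044-02-29 gives 2045-03-29.
Adding -10 months to 2045-03-29 gives 2044-05-29.

2044-05-29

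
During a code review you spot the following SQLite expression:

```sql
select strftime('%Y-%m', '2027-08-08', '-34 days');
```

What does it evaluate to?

First apply '-34 days': 2027-08-08 → 2027-07-05.
`%Y-%m` extracts the year-month: 2027-07.

2027-07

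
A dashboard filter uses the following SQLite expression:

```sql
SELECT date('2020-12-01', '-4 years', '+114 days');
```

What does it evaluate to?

2017-03-25

Adding -4 years to 2020-12-01 gives 2016-12-01.
Applying '+114 days' to 2016-12-01: counting 114 days forward gives 2017-03-25.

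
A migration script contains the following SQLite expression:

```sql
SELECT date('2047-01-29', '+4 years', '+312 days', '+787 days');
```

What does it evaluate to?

2054-02-01

Adding +4 years to 2047-01-29 gives 2051-01-29.
Applying '+312 days' to 2051-01-29: counting 312 days forward gives 2051-12-07.
Applying '+787 days' to 2051-12-07: counting 787 days forward gives 2054-02-01.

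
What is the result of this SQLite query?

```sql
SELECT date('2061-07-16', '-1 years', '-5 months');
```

Adding -1 year to 2061-07-16 gives 2060-07-16.
Adding -5 months to 2060-07-16 gives 2060-02-16.

2060-02-16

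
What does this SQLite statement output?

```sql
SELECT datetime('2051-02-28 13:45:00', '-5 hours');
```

-5 hours from 2051-02-28 13:45:00 is 2051-02-28 08:45:00.

2051-02-28 08:45:00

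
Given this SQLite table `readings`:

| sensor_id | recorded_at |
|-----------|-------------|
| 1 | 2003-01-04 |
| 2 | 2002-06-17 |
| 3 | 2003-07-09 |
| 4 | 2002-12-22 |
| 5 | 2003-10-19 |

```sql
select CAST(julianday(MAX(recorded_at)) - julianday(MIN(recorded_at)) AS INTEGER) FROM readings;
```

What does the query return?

489

MIN = 2002-06-17, MAX = 2003-10-19.
13 days remain in June 2002 after the 17th (30 − 17).
Full months from July 2002 through September 2003 contribute their day counts.
Then 19 days into October 2003.
Total: 13 + 31 + 31 + 30 + 31 + 30 + 31 + 31 + 28 + 31 + 30 + 31 + 30 + 31 + 31 + 30 + 19 = 489.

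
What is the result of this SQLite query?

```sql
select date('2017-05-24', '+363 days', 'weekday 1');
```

2018-05-28

Applying '+363 days' to 2017-05-24: counting 363 days forward gives 2018-05-22.
`weekday 1` advances to the next Monday; 2018-05-22 is a Tuesday, so it moves forward to 2018-05-28.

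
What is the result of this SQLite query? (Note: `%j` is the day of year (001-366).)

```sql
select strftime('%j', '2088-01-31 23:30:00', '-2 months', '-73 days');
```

262

First apply '-2 months', '-73 days': 2088-01-31 23:30:00 → 2087-09-19 23:30:00.
Day-of-year for 2087-09-19: days since 2087-01-01 inclusive = 262, zero-padded to 262.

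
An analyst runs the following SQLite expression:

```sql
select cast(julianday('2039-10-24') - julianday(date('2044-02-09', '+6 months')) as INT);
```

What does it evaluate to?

Adding +6 months to 2044-02-09 gives 2044-08-09.
7 days remain in October 2039 after the 24th (31 − 24).
Full months from November 2039 through July 2044 contribute their day counts.
Then 9 days into August 2044.
Total: 7 + 30 + 31 + 31 + 29 + 31 + 30 + 31 + 30 + 31 + 31 + 30 + 31 + 30 + 31 + 31 + 28 + 31 + 30 + 31 + 30 + 31 + 31 + 30 + 31 + 30 + 31 + 31 + 28 + 31 + 30 + 31 + 30 + 31 + 31 + 30 + 31 + 30 + 31 + 31 + 28 + 31 + 30 + 31 + 30 + 31 + 31 + 30 + 31 + 30 + 31 + 31 + 29 + 31 + 30 + 31 + 30 + 31 + 9 = 1751.
The subtraction is earlier − later, so the result is −1751 → -1751.

-1751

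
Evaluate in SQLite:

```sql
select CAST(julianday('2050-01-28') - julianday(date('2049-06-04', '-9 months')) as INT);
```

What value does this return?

Adding -9 months to 2049-06-04 gives 2048-09-04.
26 days remain in September 2048 after the 4th (30 − 4).
Full months from October 2048 through December 2049 contribute their day counts.
Then 28 days into January 2050.
Total: 26 + 31 + 30 + 31 + 31 + 28 + 31 + 30 + 31 + 30 + 31 + 31 + 30 + 31 + 30 + 31 + 28 = 511.

511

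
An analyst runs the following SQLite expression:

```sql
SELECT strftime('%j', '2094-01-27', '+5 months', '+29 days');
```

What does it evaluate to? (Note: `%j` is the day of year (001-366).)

First apply '+5 months', '+29 days': 2094-01-27 → 2094-07-26.
Day-of-year for 2094-07-26: days since 2094-01-01 inclusive = 207, zero-padded to 207.

207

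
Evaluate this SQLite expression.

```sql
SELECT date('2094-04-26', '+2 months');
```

Adding +2 months to 2094-04-26 gives 2094-06-26.

2094-06-26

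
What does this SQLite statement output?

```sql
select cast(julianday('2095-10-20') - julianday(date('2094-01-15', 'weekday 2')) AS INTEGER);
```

`weekday 2` advances to the next Tuesday; 2094-01-15 is a Friday, so it moves forward to 2094-01-19.
12 days remain in January 2094 after the 19th (31 − 19).
Full months from February 2094 through September 2095 contribute their day counts.
Then 20 days into October 2095.
Total: 12 + 28 + 31 + 30 + 31 + 30 + 31 + 31 + 30 + 31 + 30 + 31 + 31 + 28 + 31 + 30 + 31 + 30 + 31 + 31 + 30 + 20 = 639.

639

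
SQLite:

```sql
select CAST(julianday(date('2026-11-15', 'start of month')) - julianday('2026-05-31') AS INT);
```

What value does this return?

154

`start of month` rewinds 2026-11-15 to 2026-11-01.
0 days remain in May 2026 after the 31st (31 − 31).
June 2026: 30 days.
July 2026: 31 days.
August 2026: 31 days.
September 2026: 30 days.
October 2026: 31 days.
Then 1 day into November 2026.
Total: 0 + 30 + 31 + 31 + 30 + 31 + 1 = 154.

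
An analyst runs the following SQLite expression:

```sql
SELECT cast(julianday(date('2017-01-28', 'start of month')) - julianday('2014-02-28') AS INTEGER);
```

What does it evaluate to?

1038

`start of month` rewinds 2017-01-28 to 2017-01-01.
0 days remain in February 2014 after the 28th (28 − 28).
Full months from March 2014 through December 2016 contribute their day counts.
Then 1 day into January 2017.
Total: 0 + 31 + 30 + 31 + 30 + 31 + 31 + 30 + 31 + 30 + 31 + 31 + 28 + 31 + 30 + 31 + 30 + 31 + 31 + 30 + 31 + 30 + 31 + 31 + 29 + 31 + 30 + 31 + 30 + 31 + 31 + 30 + 31 + 30 + 31 + 1 = 1038.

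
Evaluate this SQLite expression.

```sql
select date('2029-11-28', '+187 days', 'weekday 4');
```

Applying '+187 days' to 2029-11-28: counting 187 days forward gives 2030-06-03.
`weekday 4` advances to the next Thursday; 2030-06-03 is a Monday, so it moves forward to 2030-06-06.

2030-06-06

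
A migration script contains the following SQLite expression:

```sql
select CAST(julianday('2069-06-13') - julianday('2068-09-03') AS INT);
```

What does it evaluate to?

283

27 days remain in September 2068 after the 3rd (30 − 3).
Full months from October 2068 through May 2069 contribute their day counts.
Then 13 days into June 2069.
Total: 27 + 31 + 30 + 31 + 31 + 28 + 31 + 30 + 31 + 13 = 283.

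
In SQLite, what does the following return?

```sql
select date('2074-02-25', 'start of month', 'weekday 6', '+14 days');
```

2074-02-17

`start of month` rewinds 2074-02-25 to 2074-02-01.
`weekday 6` advances to the next Saturday; 2074-02-01 is a Thursday, so it moves forward to 2074-02-03.
Advancing 14 more days within February lands on 2074-02-17.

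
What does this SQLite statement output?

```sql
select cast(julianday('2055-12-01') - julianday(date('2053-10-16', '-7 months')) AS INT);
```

990

Adding -7 months to 2053-10-16 gives 2053-03-16.
15 days remain in March 2053 after the 16th (31 − 16).
Full months from April 2053 through November 2055 contribute their day counts.
Then 1 day into December 2055.
Total: 15 + 30 + 31 + 30 + 31 + 31 + 30 + 31 + 30 + 31 + 31 + 28 + 31 + 30 + 31 + 30 + 31 + 31 + 30 + 31 + 30 + 31 + 31 + 28 + 31 + 30 + 31 + 30 + 31 + 31 + 30 + 31 + 30 + 1 = 990.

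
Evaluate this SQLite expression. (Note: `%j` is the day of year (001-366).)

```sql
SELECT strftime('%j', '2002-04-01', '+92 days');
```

183

First apply '+92 days': 2002-04-01 → 2002-07-02.
Day-of-year for 2002-07-02: days since 2002-01-01 inclusive = 183, zero-padded to 183.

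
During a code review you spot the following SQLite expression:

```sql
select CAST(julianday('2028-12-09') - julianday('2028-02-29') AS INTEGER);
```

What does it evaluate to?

0 days remain in February 2028 after the 29th (29 − 29).
Full months from March 2028 through November 2028 contribute their day counts.
Then 9 days into December 2028.
Total: 0 + 31 + 30 + 31 + 30 + 31 + 31 + 30 + 31 + 30 + 9 = 284.

284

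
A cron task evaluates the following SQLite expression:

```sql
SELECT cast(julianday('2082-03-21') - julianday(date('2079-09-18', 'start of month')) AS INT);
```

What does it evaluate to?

932

`start of month` rewinds 2079-09-18 to 2079-09-01.
29 days remain in September 2079 after the 1st (30 − 1).
Full months from October 2079 through February 2082 contribute their day counts.
Then 21 days into March 2082.
Total: 29 + 31 + 30 + 31 + 31 + 29 + 31 + 30 + 31 + 30 + 31 + 31 + 30 + 31 + 30 + 31 + 31 + 28 + 31 + 30 + 31 + 30 + 31 + 31 + 30 + 31 + 30 + 31 + 31 + 28 + 21 = 932.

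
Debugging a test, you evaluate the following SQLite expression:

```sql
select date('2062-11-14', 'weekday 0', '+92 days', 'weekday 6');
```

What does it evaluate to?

2063-02-24

`weekday 0` advances to the next Sunday; 2062-11-14 is a Tuesday, so it moves forward to 2062-11-19.
Applying '+92 days' to 2062-11-19: counting 92 days forward gives 2063-02-19.
`weekday 6` advances to the next Saturday; 2063-02-19 is a Monday, so it moves forward to 2063-02-24.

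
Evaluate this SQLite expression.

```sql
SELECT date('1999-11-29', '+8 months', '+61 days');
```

Adding +8 months to 1999-11-29 gives 2000-07-29.
Applying '+61 days' to 2000-07-29: counting 61 days forward gives 2000-09-28.

2000-09-28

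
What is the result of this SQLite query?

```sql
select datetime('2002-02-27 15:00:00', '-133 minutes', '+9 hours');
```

2002-02-27 21:47:00

133 minutes = 2h 13m; -133 minutes from 2002-02-27 15:00:00 is 2002-02-27 12:47:00.
+9 hours from 2002-02-27 12:47:00 is 2002-02-27 21:47:00.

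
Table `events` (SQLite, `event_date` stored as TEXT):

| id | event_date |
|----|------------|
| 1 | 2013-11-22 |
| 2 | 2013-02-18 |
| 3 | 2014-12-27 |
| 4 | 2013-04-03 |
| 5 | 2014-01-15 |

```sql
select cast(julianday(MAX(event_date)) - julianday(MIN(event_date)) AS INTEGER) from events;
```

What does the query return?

677

MIN = 2013-02-18, MAX = 2014-12-27.
10 days remain in February 2013 after the 18th (28 − 18).
Full months from March 2013 through November 2014 contribute their day counts.
Then 27 days into December 2014.
Total: 10 + 31 + 30 + 31 + 30 + 31 + 31 + 30 + 31 + 30 + 31 + 31 + 28 + 31 + 30 + 31 + 30 + 31 + 31 + 30 + 31 + 30 + 27 = 677.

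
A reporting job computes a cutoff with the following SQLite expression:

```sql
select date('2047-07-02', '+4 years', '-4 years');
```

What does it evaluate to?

Adding +4 years to 2047-07-02 gives 2051-07-02.
Adding -4 years to 2051-07-02 gives 2047-07-02.

2047-07-02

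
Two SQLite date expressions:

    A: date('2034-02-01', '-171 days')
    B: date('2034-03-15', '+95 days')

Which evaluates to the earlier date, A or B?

A

A = 2033-08-14.
B = 2034-06-18.
A is earlier.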